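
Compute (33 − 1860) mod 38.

35

1860 = 48·38 + 36, so 1860 mod 38 = 36.
(33 − 36) mod 38 = 35.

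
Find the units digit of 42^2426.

The units digit of 42^n cycles with period 4: 2, 4, 8, 6, …
2426 leaves remainder 2 on division by 4, so 42^2426 ends in 4.

4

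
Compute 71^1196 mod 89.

67

Square-and-reduce mod 89: 71^1≡71, 71^2≡57, 71^4≡45, 71^8≡67, 71^16≡39, 71^32≡8, 71^64≡64, 71^128≡2, 71^256≡4, 71^512≡16, 71^1024≡78.
Since 1196 = 4 + 8 + 32 + 128 + 1024 in binary, 71^1196 ≡ 45·67·8·2·78 ≡ 67 (mod 89).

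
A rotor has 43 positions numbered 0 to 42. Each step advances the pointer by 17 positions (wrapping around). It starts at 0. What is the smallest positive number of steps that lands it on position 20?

17⁻¹ ≡ 38 (mod 43) because 17·38 = 646 = 15·43 + 1.
Multiplying both sides by 38: x ≡ 38·20 = 760 ≡ 29 (mod 43).

29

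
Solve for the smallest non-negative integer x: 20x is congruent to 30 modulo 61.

32

20⁻¹ ≡ 58 (mod 61) because 20·58 = 1160 = 19·61 + 1.
Multiplying both sides by 58: x ≡ 58·30 = 1740 ≡ 32 (mod 61).
Check: 20·32 = 640 = 10·61 + 30.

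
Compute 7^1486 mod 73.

By repeated squaring mod 73: 7^1≡7, 7^2≡49, 7^4≡65, 7^8≡64, 7^16≡8, 7^32≡64, 7^64≡8, 7^128≡64, 7^256≡8, 7^512≡64, 7^1024≡8.
1486 = 2 + 4 + 8 + 64 + 128 + 256 + 1024, so 7^1486 ≡ 49·65·64·8·64·8·8 ≡ 3 (mod 73).

3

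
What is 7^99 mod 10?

Last digits of 7^n: 7, 9, 3, 1 (period 4).
99 leaves remainder 3 on division by 4, so 7^99 ends in 3.

3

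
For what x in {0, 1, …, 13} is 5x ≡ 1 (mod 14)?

3

5⁻¹ ≡ 3 (mod 14) because 5·3 = 15 = 1·14 + 1.
Multiplying both sides by 3: x ≡ 3·1 = 3 ≡ 3 (mod 14).
Check: 5·3 = 15 = 1·14 + 1.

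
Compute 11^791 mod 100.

Square-and-reduce mod 100: 11^1≡11, 11^2≡21, 11^4≡41, 11^8≡81, 11^16≡61, 11^32≡21, 11^64≡41, 11^128≡81, 11^256≡61, 11^512≡21.
Since 791 = 1 + 2 + 4 + 16 + 256 + 512 in binary, 11^791 ≡ 11·21·41·61·61·21 ≡ 11 (mod 100).

11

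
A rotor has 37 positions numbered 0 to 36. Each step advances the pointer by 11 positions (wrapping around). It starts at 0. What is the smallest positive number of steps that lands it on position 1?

The inverse of 11 mod 37 is 27 (since 11·27 = 297 ≡ 1).
Multiplying both sides by 27: x ≡ 27·1 = 27 ≡ 27 (mod 37).
Check: 11·27 = 297 = 8·37 + 1.

27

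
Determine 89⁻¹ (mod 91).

45

89·45 = 4005 = 44·91 + 1, so 89⁻¹ ≡ 45 (mod 91).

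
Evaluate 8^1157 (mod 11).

2

Square-and-reduce mod 11: 8^1≡8, 8^2≡9, 8^4≡4, 8^8≡5, 8^16≡3, 8^32≡9, 8^64≡4, 8^128≡5, 8^256≡3, 8^512≡9, 8^1024≡4.
Since 1157 = 1 + 4 + 128 + 1024 in binary, 8^1157 ≡ 8·4·5·4 ≡ 2 (mod 11).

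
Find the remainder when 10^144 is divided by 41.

37

By repeated squaring mod 41: 10^1≡10, 10^2≡18, 10^4≡37, 10^8≡16, 10^16≡10, 10^32≡18, 10^64≡37, 10^128≡16.
Since 144 = 16 + 128 in binary, 10^144 ≡ 10·16 ≡ 37 (mod 41).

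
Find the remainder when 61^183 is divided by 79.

By repeated squaring mod 79: 61^1≡61, 61^2≡8, 61^4≡64, 61^8≡67, 61^16≡65, 61^32≡38, 61^64≡22, 61^128≡10.
Since 183 = 1 + 2 + 4 + 16 + 32 + 128 in binary, 61^183 ≡ 61·8·64·65·38·10 ≡ 61 (mod 79).

61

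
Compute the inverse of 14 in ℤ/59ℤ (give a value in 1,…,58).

38

14·38 = 532 = 9·59 + 1, so 14⁻¹ ≡ 38 (mod 59).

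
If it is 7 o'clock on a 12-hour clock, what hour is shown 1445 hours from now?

12

1445 = 120·12 + 5, so 1445 mod 12 = 5.
7 + 5 → 12 on a 12-hour dial.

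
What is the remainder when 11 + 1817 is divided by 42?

22

Dividing 1817 by 42 gives quotient 43 and remainder 11.
(11 + 11) mod 42 = 22.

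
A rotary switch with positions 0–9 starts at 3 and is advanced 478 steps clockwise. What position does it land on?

1

478 − 47·10 = 8, so 478 ≡ 8 (mod 10).
(3 + 8) mod 10 = 1.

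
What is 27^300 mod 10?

The units digit of 27^n cycles with period 4: 7, 9, 3, 1, …
300 leaves remainder 0 on division by 4, so 27^300 ends in 1.

1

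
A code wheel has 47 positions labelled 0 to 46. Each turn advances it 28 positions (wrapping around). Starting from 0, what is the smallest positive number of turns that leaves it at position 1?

28·42 = 1176 = 25·47 + 1, so 28⁻¹ ≡ 42 (mod 47).

42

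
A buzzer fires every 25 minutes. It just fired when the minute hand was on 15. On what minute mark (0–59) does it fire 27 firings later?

27·25 = 675.
675 − 11·60 = 15, so 675 ≡ 15 (mod 60).
(15 + 15) mod 60 = 30.

30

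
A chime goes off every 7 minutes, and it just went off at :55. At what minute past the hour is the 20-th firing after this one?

15

20·7 = 140.
Dividing 140 by 60 gives quotient 2 and remainder 20.
(55 + 20) mod 60 = 15.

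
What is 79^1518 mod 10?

The units digit of 79^n cycles with period 2: 9, 1, …
1518 mod 2 = 0, so the last digit matches 9^2 = 1.

1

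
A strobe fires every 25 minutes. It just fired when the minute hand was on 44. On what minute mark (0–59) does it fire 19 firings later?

19·25 = 475.
Dividing 475 by 60 gives quotient 7 and remainder 55.
(44 + 55) mod 60 = 39.

39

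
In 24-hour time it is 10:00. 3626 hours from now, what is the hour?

12

3626 mod 24 = 2 (since 151·24 = 3624).
(10 + 2) mod 24 = 12.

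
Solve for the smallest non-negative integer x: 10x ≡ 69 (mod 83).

10⁻¹ ≡ 25 (mod 83) because 10·25 = 250 = 3·83 + 1.
Multiplying both sides by 25: x ≡ 25·69 = 1725 ≡ 65 (mod 83).

65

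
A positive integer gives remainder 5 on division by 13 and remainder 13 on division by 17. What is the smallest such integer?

x ≡ 5 (mod 13) gives x ∈ {5, 18, 31, 44, 57, 70, 83, 96, …}.
The first of these with x mod 17 = 13 is 200.

200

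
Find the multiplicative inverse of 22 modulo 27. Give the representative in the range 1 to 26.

16

22·16 = 352 = 13·27 + 1, so 22⁻¹ ≡ 16 (mod 27).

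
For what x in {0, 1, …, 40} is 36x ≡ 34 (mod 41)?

The inverse of 36 mod 41 is 8 (since 36·8 = 288 ≡ 1).
So x ≡ 8·34 = 272 ≡ 26 (mod 41).
Check: 36·26 = 936 = 22·41 + 34.

26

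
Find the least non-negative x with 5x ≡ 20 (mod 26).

The inverse of 5 mod 26 is 21 (since 5·21 = 105 ≡ 1).
So x ≡ 21·20 = 420 ≡ 4 (mod 26).
Check: 5·4 = 20 = 0·26 + 20.

4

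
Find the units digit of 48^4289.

Powers of 8 mod 10 repeat with period 4: 8, 4, 2, 6.
4289 mod 4 = 1, so the last digit matches 8^1 = 8.

8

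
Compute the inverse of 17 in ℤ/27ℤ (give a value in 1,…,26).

27 = 1·17 + 10
17 = 1·10 + 7
10 = 1·7 + 3
7 = 2·3 + 1
3 = 3·1 + 0
Back-substituting gives 17·8 ≡ 1 (mod 27).

8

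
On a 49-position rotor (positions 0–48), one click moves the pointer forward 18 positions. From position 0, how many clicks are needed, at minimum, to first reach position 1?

49 = 2·18 + 13
18 = 1·13 + 5
13 = 2·5 + 3
5 = 1·3 + 2
3 = 1·2 + 1
2 = 2·1 + 0
Back-substituting gives 18·30 ≡ 1 (mod 49).

30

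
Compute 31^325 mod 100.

Square-and-reduce mod 100: 31^1≡31, 31^2≡61, 31^4≡21, 31^8≡41, 31^16≡81, 31^32≡61, 31^64≡21, 31^128≡41, 31^256≡81.
325 = 1 + 4 + 64 + 256, so 31^325 ≡ 31·21·21·81 ≡ 51 (mod 100).

51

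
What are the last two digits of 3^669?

By repeated squaring mod 100: 3^1≡3, 3^2≡9, 3^4≡81, 3^8≡61, 3^16≡21, 3^32≡41, 3^64≡81, 3^128≡61, 3^256≡21, 3^512≡41.
669 = 1 + 4 + 8 + 16 + 128 + 512, so 3^669 ≡ 3·81·61·21·61·41 ≡ 83 (mod 100).

83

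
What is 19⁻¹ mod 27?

10

19·10 = 190 = 7·27 + 1, so 19⁻¹ ≡ 10 (mod 27).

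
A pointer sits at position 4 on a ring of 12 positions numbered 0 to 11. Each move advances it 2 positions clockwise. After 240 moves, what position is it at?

4

240·2 = 480.
Dividing 480 by 12 gives quotient 40 and remainder 0.
(4 + 0) mod 12 = 4.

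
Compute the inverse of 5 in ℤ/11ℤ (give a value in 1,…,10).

9

5·9 = 45 = 4·11 + 1, so 5⁻¹ ≡ 9 (mod 11).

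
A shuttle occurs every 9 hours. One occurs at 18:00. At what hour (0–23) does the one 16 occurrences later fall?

16·9 = 144.
144 = 6·24 + 0, so 144 mod 24 = 0.
(18 + 0) mod 24 = 18.

18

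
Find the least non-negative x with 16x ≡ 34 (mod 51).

34

16⁻¹ ≡ 16 (mod 51) because 16·16 = 256 = 5·51 + 1.
Multiplying both sides by 16: x ≡ 16·34 = 544 ≡ 34 (mod 51).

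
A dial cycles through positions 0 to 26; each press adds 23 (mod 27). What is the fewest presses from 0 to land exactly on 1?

23·20 = 460 = 17·27 + 1, so 23⁻¹ ≡ 20 (mod 27).

20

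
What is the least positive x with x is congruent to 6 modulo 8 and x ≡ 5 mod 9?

x ≡ 6 (mod 8) gives x ∈ {6, 14}.
The first of these with x mod 9 = 5 is 14.

14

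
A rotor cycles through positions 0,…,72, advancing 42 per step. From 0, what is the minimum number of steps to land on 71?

42⁻¹ ≡ 40 (mod 73) because 42·40 = 1680 = 23·73 + 1.
Multiplying both sides by 40: x ≡ 40·71 = 2840 ≡ 66 (mod 73).

66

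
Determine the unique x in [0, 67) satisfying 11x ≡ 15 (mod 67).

44

11⁻¹ ≡ 61 (mod 67) because 11·61 = 671 = 10·67 + 1.
Multiplying both sides by 61: x ≡ 61·15 = 915 ≡ 44 (mod 67).
Check: 11·44 = 484 = 7·67 + 15.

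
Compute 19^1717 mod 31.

7

Square-and-reduce mod 31: 19^1≡19, 19^2≡20, 19^4≡28, 19^8≡9, 19^16≡19, 19^32≡20, 19^64≡28, 19^128≡9, 19^256≡19, 19^512≡20, 19^1024≡28.
Since 1717 = 1 + 4 + 16 + 32 + 128 + 512 + 1024 in binary, 19^1717 ≡ 19·28·19·20·9·20·28 ≡ 7 (mod 31).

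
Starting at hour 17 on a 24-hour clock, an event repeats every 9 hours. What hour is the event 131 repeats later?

131·9 = 1179.
1179 − 49·24 = 3, so 1179 ≡ 3 (mod 24).
(17 + 3) mod 24 = 20.

20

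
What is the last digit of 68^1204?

Last digits of 8^n: 8, 4, 2, 6 (period 4).
1204 mod 4 = 0, so the last digit matches 8^4 = 6.

6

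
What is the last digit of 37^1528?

1

The units digit of 37^n cycles with period 4: 7, 9, 3, 1, …
1528 leaves remainder 0 on division by 4, so 37^1528 ends in 1.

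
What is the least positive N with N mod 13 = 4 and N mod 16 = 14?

x ≡ 4 (mod 13) gives x ∈ {4, 17, 30}.
The first of these with x mod 16 = 14 is 30.

30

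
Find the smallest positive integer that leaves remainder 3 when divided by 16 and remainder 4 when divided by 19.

Since 19·11 ≡ 1 (mod 16), take x = 4 + 19·((3−4)·11 mod 16) = 4 + 19·5 = 99.
Check: 99 mod 16 = 3, 99 mod 19 = 4.

99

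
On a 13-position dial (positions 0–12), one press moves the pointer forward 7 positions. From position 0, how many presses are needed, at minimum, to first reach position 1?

13 = 1·7 + 6
7 = 1·6 + 1
6 = 6·1 + 0
Back-substituting gives 7·2 ≡ 1 (mod 13).

2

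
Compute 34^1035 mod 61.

1

Square-and-reduce mod 61: 34^1≡34, 34^2≡58, 34^4≡9, 34^8≡20, 34^16≡34, 34^32≡58, 34^64≡9, 34^128≡20, 34^256≡34, 34^512≡58, 34^1024≡9.
Since 1035 = 1 + 2 + 8 + 1024 in binary, 34^1035 ≡ 34·58·20·9 ≡ 1 (mod 61).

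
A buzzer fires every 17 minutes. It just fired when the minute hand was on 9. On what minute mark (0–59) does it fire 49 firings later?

49·17 = 833.
833 mod 60 = 53 (since 13·60 = 780).
(9 + 53) mod 60 = 2.

2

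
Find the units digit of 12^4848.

6

Powers of 2 mod 10 repeat with period 4: 2, 4, 8, 6.
4848 mod 4 = 0, so the last digit matches 2^4 = 6.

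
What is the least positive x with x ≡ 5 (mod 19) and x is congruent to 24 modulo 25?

x ≡ 5 (mod 19) gives x ∈ {5, 24}.
The first of these with x mod 25 = 24 is 24.

24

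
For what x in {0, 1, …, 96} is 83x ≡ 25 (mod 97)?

19

83⁻¹ ≡ 90 (mod 97) because 83·90 = 7470 = 77·97 + 1.
Multiplying both sides by 90: x ≡ 90·25 = 2250 ≡ 19 (mod 97).
Check: 83·19 = 1577 = 16·97 + 25.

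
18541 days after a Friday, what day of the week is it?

18541 = 2648·7 + 5, so 18541 mod 7 = 5.
Friday + 5 days → Wednesday.

Wednesday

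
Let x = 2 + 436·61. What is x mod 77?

436·61 = 26596.
26596 = 345·77 + 31, so 26596 mod 77 = 31.
(2 + 31) mod 77 = 33.

33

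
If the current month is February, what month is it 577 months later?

March

Dividing 577 by 12 gives quotient 48 and remainder 1.
February + 1 month → March.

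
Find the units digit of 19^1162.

1

Last digits of 9^n: 9, 1 (period 2).
1162 mod 2 = 0, so the last digit matches 9^2 = 1.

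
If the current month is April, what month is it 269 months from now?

September

269 mod 12 = 5 (since 22·12 = 264).
April + 5 months → September.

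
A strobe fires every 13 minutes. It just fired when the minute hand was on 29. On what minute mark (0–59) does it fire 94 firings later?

94·13 = 1222.
Dividing 1222 by 60 gives quotient 20 and remainder 22.
(29 + 22) mod 60 = 51.

51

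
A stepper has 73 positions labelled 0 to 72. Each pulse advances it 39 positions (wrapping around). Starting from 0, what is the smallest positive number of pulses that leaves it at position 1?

15

73 = 1·39 + 34
39 = 1·34 + 5
34 = 6·5 + 4
5 = 1·4 + 1
4 = 4·1 + 0
Back-substituting gives 39·15 ≡ 1 (mod 73).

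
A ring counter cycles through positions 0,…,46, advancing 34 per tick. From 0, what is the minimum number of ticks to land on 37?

The inverse of 34 mod 47 is 18 (since 34·18 = 612 ≡ 1).
Multiplying both sides by 18: x ≡ 18·37 = 666 ≡ 8 (mod 47).

8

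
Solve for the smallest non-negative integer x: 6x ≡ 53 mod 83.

6⁻¹ ≡ 14 (mod 83) because 6·14 = 84 = 1·83 + 1.
So x ≡ 14·53 = 742 ≡ 78 (mod 83).

78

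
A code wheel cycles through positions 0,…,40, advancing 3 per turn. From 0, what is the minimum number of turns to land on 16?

19

The inverse of 3 mod 41 is 14 (since 3·14 = 42 ≡ 1).
So x ≡ 14·16 = 224 ≡ 19 (mod 41).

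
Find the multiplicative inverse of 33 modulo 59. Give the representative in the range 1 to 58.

33·34 = 1122 = 19·59 + 1, so 33⁻¹ ≡ 34 (mod 59).

34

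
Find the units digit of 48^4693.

8

Last digits of 8^n: 8, 4, 2, 6 (period 4).
4693 leaves remainder 1 on division by 4, so 48^4693 ends in 8.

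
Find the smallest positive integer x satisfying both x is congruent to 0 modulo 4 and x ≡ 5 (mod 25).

80

Since 25·1 ≡ 1 (mod 4), take x = 5 + 25·((0−5)·1 mod 4) = 5 + 25·3 = 80.
Check: 80 mod 4 = 0, 80 mod 25 = 5.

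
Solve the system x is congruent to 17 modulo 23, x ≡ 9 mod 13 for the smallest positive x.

Since 13·16 ≡ 1 (mod 23), take x = 9 + 13·((17−9)·16 mod 23) = 9 + 13·13 = 178.
Check: 178 mod 23 = 17, 178 mod 13 = 9.

178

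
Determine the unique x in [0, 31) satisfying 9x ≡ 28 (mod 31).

10

The inverse of 9 mod 31 is 7 (since 9·7 = 63 ≡ 1).
So x ≡ 7·28 = 196 ≡ 10 (mod 31).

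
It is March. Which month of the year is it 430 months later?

430 mod 12 = 10 (since 35·12 = 420).
March + 10 months → January.

January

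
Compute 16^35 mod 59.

Square-and-reduce mod 59: 16^1≡16, 16^2≡20, 16^4≡46, 16^8≡51, 16^16≡5, 16^32≡25.
35 = 1 + 2 + 32, so 16^35 ≡ 16·20·25 ≡ 35 (mod 59).

35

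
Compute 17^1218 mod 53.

15

Successive squares of 17 mod 53: 17^1≡17, 17^2≡24, 17^4≡46, 17^8≡49, 17^16≡16, 17^32≡44, 17^64≡28, 17^128≡42, 17^256≡15, 17^512≡13, 17^1024≡10.
Since 1218 = 2 + 64 + 128 + 1024 in binary, 17^1218 ≡ 24·28·42·10 ≡ 15 (mod 53).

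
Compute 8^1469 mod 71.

Successive squares of 8 mod 71: 8^1≡8, 8^2≡64, 8^4≡49, 8^8≡58, 8^16≡27, 8^32≡19, 8^64≡6, 8^128≡36, 8^256≡18, 8^512≡40, 8^1024≡38.
1469 = 1 + 4 + 8 + 16 + 32 + 128 + 256 + 1024, so 8^1469 ≡ 8·49·58·27·19·36·18·38 ≡ 9 (mod 71).

9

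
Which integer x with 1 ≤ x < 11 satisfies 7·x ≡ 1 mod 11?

11 = 1·7 + 4
7 = 1·4 + 3
4 = 1·3 + 1
3 = 3·1 + 0
Back-substituting gives 7·8 ≡ 1 (mod 11).

8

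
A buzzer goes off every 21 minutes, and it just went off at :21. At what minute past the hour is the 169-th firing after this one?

30

169·21 = 3549.
Dividing 3549 by 60 gives quotient 59 and remainder 9.
(21 + 9) mod 60 = 30.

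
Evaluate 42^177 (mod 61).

By repeated squaring mod 61: 42^1≡42, 42^2≡56, 42^4≡25, 42^8≡15, 42^16≡42, 42^32≡56, 42^64≡25, 42^128≡15.
Since 177 = 1 + 16 + 32 + 128 in binary, 42^177 ≡ 42·42·56·15 ≡ 9 (mod 61).

9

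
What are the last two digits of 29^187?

09

Successive squares of 29 mod 100: 29^1≡29, 29^2≡41, 29^4≡81, 29^8≡61, 29^16≡21, 29^32≡41, 29^64≡81, 29^128≡61.
Since 187 = 1 + 2 + 8 + 16 + 32 + 128 in binary, 29^187 ≡ 29·41·61·21·41·61 ≡ 9 (mod 100).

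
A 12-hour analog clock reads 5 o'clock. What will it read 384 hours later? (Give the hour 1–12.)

5

Dividing 384 by 12 gives quotient 32 and remainder 0.
5 + 0 → 5 on a 12-hour dial.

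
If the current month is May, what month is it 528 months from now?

528 mod 12 = 0 (since 44·12 = 528).
May + 0 months → May.

May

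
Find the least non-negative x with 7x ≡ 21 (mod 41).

3

The inverse of 7 mod 41 is 6 (since 7·6 = 42 ≡ 1).
Multiplying both sides by 6: x ≡ 6·21 = 126 ≡ 3 (mod 41).
Check: 7·3 = 21 = 0·41 + 21.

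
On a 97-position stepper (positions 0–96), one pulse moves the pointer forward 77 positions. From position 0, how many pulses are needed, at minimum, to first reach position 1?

63

77·63 = 4851 = 50·97 + 1, so 77⁻¹ ≡ 63 (mod 97).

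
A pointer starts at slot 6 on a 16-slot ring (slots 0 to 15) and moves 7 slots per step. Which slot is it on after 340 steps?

2

340·7 = 2380.
2380 = 148·16 + 12, so 2380 mod 16 = 12.
(6 + 12) mod 16 = 2.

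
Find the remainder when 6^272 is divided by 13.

3

Square-and-reduce mod 13: 6^1≡6, 6^2≡10, 6^4≡9, 6^8≡3, 6^16≡9, 6^32≡3, 6^64≡9, 6^128≡3, 6^256≡9.
Since 272 = 16 + 256 in binary, 6^272 ≡ 9·9 ≡ 3 (mod 13).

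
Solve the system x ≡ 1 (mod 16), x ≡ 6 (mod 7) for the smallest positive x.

Since 7·7 ≡ 1 (mod 16), take x = 6 + 7·((1−6)·7 mod 16) = 6 + 7·13 = 97.
Check: 97 mod 16 = 1, 97 mod 7 = 6.

97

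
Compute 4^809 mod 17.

Successive squares of 4 mod 17: 4^1≡4, 4^2≡16, 4^4≡1, 4^8≡1, 4^16≡1, 4^32≡1, 4^64≡1, 4^128≡1, 4^256≡1, 4^512≡1.
809 = 1 + 8 + 32 + 256 + 512, so 4^809 ≡ 4·1·1·1·1 ≡ 4 (mod 17).

4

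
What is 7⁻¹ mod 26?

15

26 = 3·7 + 5
7 = 1·5 + 2
5 = 2·2 + 1
2 = 2·1 + 0
Back-substituting gives 7·15 ≡ 1 (mod 26).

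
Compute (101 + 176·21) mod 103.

176·21 = 3696.
Dividing 3696 by 103 gives quotient 35 and remainder 91.
(101 + 91) mod 103 = 89.

89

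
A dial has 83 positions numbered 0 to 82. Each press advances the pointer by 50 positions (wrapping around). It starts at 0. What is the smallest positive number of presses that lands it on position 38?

24

50⁻¹ ≡ 5 (mod 83) because 50·5 = 250 = 3·83 + 1.
Multiplying both sides by 5: x ≡ 5·38 = 190 ≡ 24 (mod 83).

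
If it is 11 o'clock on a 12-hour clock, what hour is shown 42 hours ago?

5

Dividing 42 by 12 gives quotient 3 and remainder 6.
11 − 6 → 5 on a 12-hour dial.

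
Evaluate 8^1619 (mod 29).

Successive squares of 8 mod 29: 8^1≡8, 8^2≡6, 8^4≡7, 8^8≡20, 8^16≡23, 8^32≡7, 8^64≡20, 8^128≡23, 8^256≡7, 8^512≡20, 8^1024≡23.
1619 = 1 + 2 + 16 + 64 + 512 + 1024, so 8^1619 ≡ 8·6·23·20·20·23 ≡ 14 (mod 29).

14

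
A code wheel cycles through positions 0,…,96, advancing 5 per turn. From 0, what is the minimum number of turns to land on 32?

The inverse of 5 mod 97 is 39 (since 5·39 = 195 ≡ 1).
Multiplying both sides by 39: x ≡ 39·32 = 1248 ≡ 84 (mod 97).

84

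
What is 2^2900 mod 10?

Last digits of 2^n: 2, 4, 8, 6 (period 4).
2900 mod 4 = 0, so the last digit matches 2^4 = 6.

6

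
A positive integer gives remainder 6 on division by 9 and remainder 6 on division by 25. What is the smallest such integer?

x ≡ 6 (mod 9) gives x ∈ {6}.
The first of these with x mod 25 = 6 is 6.

6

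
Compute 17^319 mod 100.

By repeated squaring mod 100: 17^1≡17, 17^2≡89, 17^4≡21, 17^8≡41, 17^16≡81, 17^32≡61, 17^64≡21, 17^128≡41, 17^256≡81.
319 = 1 + 2 + 4 + 8 + 16 + 32 + 256, so 17^319 ≡ 17·89·21·41·81·61·81 ≡ 53 (mod 100).

53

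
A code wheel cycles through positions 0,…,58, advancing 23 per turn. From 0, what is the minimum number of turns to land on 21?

24

23⁻¹ ≡ 18 (mod 59) because 23·18 = 414 = 7·59 + 1.
Multiplying both sides by 18: x ≡ 18·21 = 378 ≡ 24 (mod 59).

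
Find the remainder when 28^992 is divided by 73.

2

Square-and-reduce mod 73: 28^1≡28, 28^2≡54, 28^4≡69, 28^8≡16, 28^16≡37, 28^32≡55, 28^64≡32, 28^128≡2, 28^256≡4, 28^512≡16.
992 = 32 + 64 + 128 + 256 + 512, so 28^992 ≡ 55·32·2·4·16 ≡ 2 (mod 73).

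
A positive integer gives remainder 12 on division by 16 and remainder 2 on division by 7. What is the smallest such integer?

x ≡ 2 (mod 7) gives x ∈ {2, 9, 16, 23, 30, 37, 44}.
The first of these with x mod 16 = 12 is 44.

44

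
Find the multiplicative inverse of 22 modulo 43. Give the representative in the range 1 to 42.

22·2 = 44 = 1·43 + 1, so 22⁻¹ ≡ 2 (mod 43).

2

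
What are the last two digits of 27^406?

Successive squares of 27 mod 100: 27^1≡27, 27^2≡29, 27^4≡41, 27^8≡81, 27^16≡61, 27^32≡21, 27^64≡41, 27^128≡81, 27^256≡61.
Since 406 = 2 + 4 + 16 + 128 + 256 in binary, 27^406 ≡ 29·41·61·81·61 ≡ 89 (mod 100).

89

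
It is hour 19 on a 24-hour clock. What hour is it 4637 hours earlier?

4637 = 193·24 + 5, so 4637 mod 24 = 5.
(19 − 5) mod 24 = 14.

14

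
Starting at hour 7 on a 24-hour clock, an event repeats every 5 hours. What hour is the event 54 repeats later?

13

54·5 = 270.
Dividing 270 by 24 gives quotient 11 and remainder 6.
(7 + 6) mod 24 = 13.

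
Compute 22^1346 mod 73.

By repeated squaring mod 73: 22^1≡22, 22^2≡46, 22^4≡72, 22^8≡1, 22^16≡1, 22^32≡1, 22^64≡1, 22^128≡1, 22^256≡1, 22^512≡1, 22^1024≡1.
Since 1346 = 2 + 64 + 256 + 1024 in binary, 22^1346 ≡ 46·1·1·1 ≡ 46 (mod 73).

46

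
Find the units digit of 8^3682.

The units digit of 8^n cycles with period 4: 8, 4, 2, 6, …
3682 mod 4 = 2, so the last digit matches 8^2 = 4.

4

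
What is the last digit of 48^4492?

Last digits of 8^n: 8, 4, 2, 6 (period 4).
4492 mod 4 = 0, so the last digit matches 8^4 = 6.

6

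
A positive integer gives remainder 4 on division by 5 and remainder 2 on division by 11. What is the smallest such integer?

x ≡ 4 (mod 5) gives x ∈ {4, 9, 14, 19, 24}.
The first of these with x mod 11 = 2 is 24.

24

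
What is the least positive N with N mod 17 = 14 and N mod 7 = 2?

x ≡ 2 (mod 7) gives x ∈ {2, 9, 16, 23, 30, 37, 44, 51, …}.
The first of these with x mod 17 = 14 is 65.

65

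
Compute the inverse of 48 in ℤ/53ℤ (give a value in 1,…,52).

21

53 = 1·48 + 5
48 = 9·5 + 3
5 = 1·3 + 2
3 = 1·2 + 1
2 = 2·1 + 0
Back-substituting gives 48·21 ≡ 1 (mod 53).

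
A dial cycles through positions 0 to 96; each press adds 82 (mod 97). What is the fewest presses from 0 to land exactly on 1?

84

97 = 1·82 + 15
82 = 5·15 + 7
15 = 2·7 + 1
7 = 7·1 + 0
Back-substituting gives 82·84 ≡ 1 (mod 97).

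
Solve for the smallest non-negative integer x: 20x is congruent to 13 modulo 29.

5

The inverse of 20 mod 29 is 16 (since 20·16 = 320 ≡ 1).
Multiplying both sides by 16: x ≡ 16·13 = 208 ≡ 5 (mod 29).
Check: 20·5 = 100 = 3·29 + 13.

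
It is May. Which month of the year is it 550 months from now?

Dividing 550 by 12 gives quotient 45 and remainder 10.
May + 10 months → March.

March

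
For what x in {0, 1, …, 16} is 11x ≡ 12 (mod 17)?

The inverse of 11 mod 17 is 14 (since 11·14 = 154 ≡ 1).
Multiplying both sides by 14: x ≡ 14·12 = 168 ≡ 15 (mod 17).
Check: 11·15 = 165 = 9·17 + 12.

15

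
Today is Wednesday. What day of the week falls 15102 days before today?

15102 mod 7 = 3 (since 2157·7 = 15099).
Wednesday − 3 days → Sunday.

Sunday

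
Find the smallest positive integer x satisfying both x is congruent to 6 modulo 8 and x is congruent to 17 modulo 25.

142

Since 25·1 ≡ 1 (mod 8), take x = 17 + 25·((6−17)·1 mod 8) = 17 + 25·5 = 142.
Check: 142 mod 8 = 6, 142 mod 25 = 17.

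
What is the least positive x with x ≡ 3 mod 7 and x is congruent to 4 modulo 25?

129

x ≡ 3 (mod 7) gives x ∈ {3, 10, 17, 24, 31, 38, 45, 52, …}.
The first of these with x mod 25 = 4 is 129.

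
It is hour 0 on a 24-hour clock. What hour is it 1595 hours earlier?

13

1595 = 66·24 + 11, so 1595 mod 24 = 11.
(0 − 11) mod 24 = 13.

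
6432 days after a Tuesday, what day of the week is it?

6432 mod 7 = 6 (since 918·7 = 6426).
Tuesday + 6 days → Monday.

Monday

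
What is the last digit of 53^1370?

The units digit of 53^n cycles with period 4: 3, 9, 7, 1, …
1370 leaves remainder 2 on division by 4, so 53^1370 ends in 9.

9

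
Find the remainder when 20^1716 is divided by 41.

Square-and-reduce mod 41: 20^1≡20, 20^2≡31, 20^4≡18, 20^8≡37, 20^16≡16, 20^32≡10, 20^64≡18, 20^128≡37, 20^256≡16, 20^512≡10, 20^1024≡18.
1716 = 4 + 16 + 32 + 128 + 512 + 1024, so 20^1716 ≡ 18·16·10·37·10·18 ≡ 16 (mod 41).

16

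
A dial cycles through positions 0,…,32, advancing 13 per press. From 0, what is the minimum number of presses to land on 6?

The inverse of 13 mod 33 is 28 (since 13·28 = 364 ≡ 1).
So x ≡ 28·6 = 168 ≡ 3 (mod 33).

3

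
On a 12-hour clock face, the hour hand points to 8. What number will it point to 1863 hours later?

1863 = 155·12 + 3, so 1863 mod 12 = 3.
8 + 3 → 11 on a 12-hour dial.

11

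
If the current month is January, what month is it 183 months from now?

183 mod 12 = 3 (since 15·12 = 180).
January + 3 months → April.

April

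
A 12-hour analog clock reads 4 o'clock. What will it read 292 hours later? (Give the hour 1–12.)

8

292 − 24·12 = 4, so 292 ≡ 4 (mod 12).
4 + 4 → 8 on a 12-hour dial.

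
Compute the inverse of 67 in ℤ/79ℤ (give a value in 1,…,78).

46

79 = 1·67 + 12
67 = 5·12 + 7
12 = 1·7 + 5
7 = 1·5 + 2
5 = 2·2 + 1
2 = 2·1 + 0
Back-substituting gives 67·46 ≡ 1 (mod 79).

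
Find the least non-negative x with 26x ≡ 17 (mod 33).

The inverse of 26 mod 33 is 14 (since 26·14 = 364 ≡ 1).
So x ≡ 14·17 = 238 ≡ 7 (mod 33).
Check: 26·7 = 182 = 5·33 + 17.

7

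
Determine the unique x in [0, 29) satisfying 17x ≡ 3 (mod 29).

7

17⁻¹ ≡ 12 (mod 29) because 17·12 = 204 = 7·29 + 1.
So x ≡ 12·3 = 36 ≡ 7 (mod 29).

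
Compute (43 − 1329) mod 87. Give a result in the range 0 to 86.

1329 mod 87 = 24 (since 15·87 = 1305).
(43 − 24) mod 87 = 19.

19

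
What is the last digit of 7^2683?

The units digit of 7^n cycles with period 4: 7, 9, 3, 1, …
2683 mod 4 = 3, so the last digit matches 7^3 = 3.

3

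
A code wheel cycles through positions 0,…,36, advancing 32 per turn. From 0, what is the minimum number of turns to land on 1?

22

32⁻¹ ≡ 22 (mod 37) because 32·22 = 704 = 19·37 + 1.
Multiplying both sides by 22: x ≡ 22·1 = 22 ≡ 22 (mod 37).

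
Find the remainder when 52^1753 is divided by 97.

Successive squares of 52 mod 97: 52^1≡52, 52^2≡85, 52^4≡47, 52^8≡75, 52^16≡96, 52^32≡1, 52^64≡1, 52^128≡1, 52^256≡1, 52^512≡1, 52^1024≡1.
Since 1753 = 1 + 8 + 16 + 64 + 128 + 512 + 1024 in binary, 52^1753 ≡ 52·75·96·1·1·1·1 ≡ 77 (mod 97).

77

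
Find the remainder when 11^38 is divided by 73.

25

Square-and-reduce mod 73: 11^1≡11, 11^2≡48, 11^4≡41, 11^8≡2, 11^16≡4, 11^32≡16.
Since 38 = 2 + 4 + 32 in binary, 11^38 ≡ 48·41·16 ≡ 25 (mod 73).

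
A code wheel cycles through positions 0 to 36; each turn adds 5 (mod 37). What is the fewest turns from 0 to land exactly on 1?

15

37 = 7·5 + 2
5 = 2·2 + 1
2 = 2·1 + 0
Back-substituting gives 5·15 ≡ 1 (mod 37).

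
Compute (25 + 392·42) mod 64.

41

392·42 = 16464.
16464 mod 64 = 16 (since 257·64 = 16448).
(25 + 16) mod 64 = 41.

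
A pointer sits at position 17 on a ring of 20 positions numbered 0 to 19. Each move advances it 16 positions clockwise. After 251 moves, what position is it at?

13

251·16 = 4016.
4016 = 200·20 + 16, so 4016 mod 20 = 16.
(17 + 16) mod 20 = 13.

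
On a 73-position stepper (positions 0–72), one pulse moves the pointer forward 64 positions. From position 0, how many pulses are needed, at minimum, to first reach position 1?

64·8 = 512 = 7·73 + 1, so 64⁻¹ ≡ 8 (mod 73).

8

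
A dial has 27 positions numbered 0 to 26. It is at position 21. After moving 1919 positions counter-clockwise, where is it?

19

1919 − 71·27 = 2, so 1919 ≡ 2 (mod 27).
(21 − 2) mod 27 = 19.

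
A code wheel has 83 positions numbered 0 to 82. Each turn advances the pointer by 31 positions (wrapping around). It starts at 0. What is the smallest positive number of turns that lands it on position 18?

31⁻¹ ≡ 75 (mod 83) because 31·75 = 2325 = 28·83 + 1.
Multiplying both sides by 75: x ≡ 75·18 = 1350 ≡ 22 (mod 83).
Check: 31·22 = 682 = 8·83 + 18.

22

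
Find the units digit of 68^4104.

6

The units digit of 68^n cycles with period 4: 8, 4, 2, 6, …
4104 leaves remainder 0 on division by 4, so 68^4104 ends in 6.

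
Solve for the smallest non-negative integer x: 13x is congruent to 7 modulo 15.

The inverse of 13 mod 15 is 7 (since 13·7 = 91 ≡ 1).
So x ≡ 7·7 = 49 ≡ 4 (mod 15).

4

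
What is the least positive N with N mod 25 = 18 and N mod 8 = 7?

143

x ≡ 7 (mod 8) gives x ∈ {7, 15, 23, 31, 39, 47, 55, 63, …}.
The first of these with x mod 25 = 18 is 143.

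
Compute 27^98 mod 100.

69

By repeated squaring mod 100: 27^1≡27, 27^2≡29, 27^4≡41, 27^8≡81, 27^16≡61, 27^32≡21, 27^64≡41.
Since 98 = 2 + 32 + 64 in binary, 27^98 ≡ 29·21·41 ≡ 69 (mod 100).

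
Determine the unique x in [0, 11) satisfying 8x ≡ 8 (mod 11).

The inverse of 8 mod 11 is 7 (since 8·7 = 56 ≡ 1).
Multiplying both sides by 7: x ≡ 7·8 = 56 ≡ 1 (mod 11).

1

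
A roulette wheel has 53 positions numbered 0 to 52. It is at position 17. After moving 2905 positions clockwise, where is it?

2905 mod 53 = 43 (since 54·53 = 2862).
(17 + 43) mod 53 = 7.

7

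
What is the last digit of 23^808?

Last digits of 3^n: 3, 9, 7, 1 (period 4).
808 mod 4 = 0, so the last digit matches 3^4 = 1.

1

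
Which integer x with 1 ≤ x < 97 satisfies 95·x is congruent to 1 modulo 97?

48

97 = 1·95 + 2
95 = 47·2 + 1
2 = 2·1 + 0
Back-substituting gives 95·48 ≡ 1 (mod 97).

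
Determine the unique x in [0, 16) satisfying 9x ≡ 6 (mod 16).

6

The inverse of 9 mod 16 is 9 (since 9·9 = 81 ≡ 1).
Multiplying both sides by 9: x ≡ 9·6 = 54 ≡ 6 (mod 16).
Check: 9·6 = 54 = 3·16 + 6.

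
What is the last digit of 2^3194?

4

Powers of 2 mod 10 repeat with period 4: 2, 4, 8, 6.
3194 mod 4 = 2, so the last digit matches 2^2 = 4.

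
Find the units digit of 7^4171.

3

Powers of 7 mod 10 repeat with period 4: 7, 9, 3, 1.
4171 mod 4 = 3, so the last digit matches 7^3 = 3.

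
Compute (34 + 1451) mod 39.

1451 mod 39 = 8 (since 37·39 = 1443).
(34 + 8) mod 39 = 3.

3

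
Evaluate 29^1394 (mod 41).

Successive squares of 29 mod 41: 29^1≡29, 29^2≡21, 29^4≡31, 29^8≡18, 29^16≡37, 29^32≡16, 29^64≡10, 29^128≡18, 29^256≡37, 29^512≡16, 29^1024≡10.
Since 1394 = 2 + 16 + 32 + 64 + 256 + 1024 in binary, 29^1394 ≡ 21·37·16·10·37·10 ≡ 8 (mod 41).

8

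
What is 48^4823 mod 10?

2

Powers of 8 mod 10 repeat with period 4: 8, 4, 2, 6.
4823 leaves remainder 3 on division by 4, so 48^4823 ends in 2.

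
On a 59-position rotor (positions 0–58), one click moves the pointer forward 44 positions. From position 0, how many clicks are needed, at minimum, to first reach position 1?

44·55 = 2420 = 41·59 + 1, so 44⁻¹ ≡ 55 (mod 59).

55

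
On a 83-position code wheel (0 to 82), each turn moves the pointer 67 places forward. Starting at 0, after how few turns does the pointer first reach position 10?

72

67⁻¹ ≡ 57 (mod 83) because 67·57 = 3819 = 46·83 + 1.
Multiplying both sides by 57: x ≡ 57·10 = 570 ≡ 72 (mod 83).
Check: 67·72 = 4824 = 58·83 + 10.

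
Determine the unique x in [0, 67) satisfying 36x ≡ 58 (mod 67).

50

36⁻¹ ≡ 54 (mod 67) because 36·54 = 1944 = 29·67 + 1.
Multiplying both sides by 54: x ≡ 54·58 = 3132 ≡ 50 (mod 67).
Check: 36·50 = 1800 = 26·67 + 58.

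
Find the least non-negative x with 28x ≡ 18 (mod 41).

27

The inverse of 28 mod 41 is 22 (since 28·22 = 616 ≡ 1).
So x ≡ 22·18 = 396 ≡ 27 (mod 41).
Check: 28·27 = 756 = 18·41 + 18.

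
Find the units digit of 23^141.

3

Powers of 3 mod 10 repeat with period 4: 3, 9, 7, 1.
141 mod 4 = 1, so the last digit matches 3^1 = 3.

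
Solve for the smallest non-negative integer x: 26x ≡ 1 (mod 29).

26⁻¹ ≡ 19 (mod 29) because 26·19 = 494 = 17·29 + 1.
So x ≡ 19·1 = 19 ≡ 19 (mod 29).

19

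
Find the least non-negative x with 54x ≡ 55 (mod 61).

27

The inverse of 54 mod 61 is 26 (since 54·26 = 1404 ≡ 1).
Multiplying both sides by 26: x ≡ 26·55 = 1430 ≡ 27 (mod 61).
Check: 54·27 = 1458 = 23·61 + 55.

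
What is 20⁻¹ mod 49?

27

49 = 2·20 + 9
20 = 2·9 + 2
9 = 4·2 + 1
2 = 2·1 + 0
Back-substituting gives 20·27 ≡ 1 (mod 49).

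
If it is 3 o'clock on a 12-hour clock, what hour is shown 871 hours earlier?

Dividing 871 by 12 gives quotient 72 and remainder 7.
3 − 7 → 8 on a 12-hour dial.

8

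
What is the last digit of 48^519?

Last digits of 8^n: 8, 4, 2, 6 (period 4).
519 leaves remainder 3 on division by 4, so 48^519 ends in 2.

2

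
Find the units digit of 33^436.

Powers of 3 mod 10 repeat with period 4: 3, 9, 7, 1.
436 mod 4 = 0, so the last digit matches 3^4 = 1.

1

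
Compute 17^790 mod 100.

49

Square-and-reduce mod 100: 17^1≡17, 17^2≡89, 17^4≡21, 17^8≡41, 17^16≡81, 17^32≡61, 17^64≡21, 17^128≡41, 17^256≡81, 17^512≡61.
790 = 2 + 4 + 16 + 256 + 512, so 17^790 ≡ 89·21·81·81·61 ≡ 49 (mod 100).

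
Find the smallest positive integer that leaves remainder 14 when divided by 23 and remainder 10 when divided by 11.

175

Since 11·21 ≡ 1 (mod 23), take x = 10 + 11·((14−10)·21 mod 23) = 10 + 11·15 = 175.
Check: 175 mod 23 = 14, 175 mod 11 = 10.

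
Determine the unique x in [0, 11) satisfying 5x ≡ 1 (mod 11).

5⁻¹ ≡ 9 (mod 11) because 5·9 = 45 = 4·11 + 1.
So x ≡ 9·1 = 9 ≡ 9 (mod 11).

9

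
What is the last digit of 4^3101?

Powers of 4 mod 10 repeat with period 2: 4, 6.
3101 leaves remainder 1 on division by 2, so 4^3101 ends in 4.

4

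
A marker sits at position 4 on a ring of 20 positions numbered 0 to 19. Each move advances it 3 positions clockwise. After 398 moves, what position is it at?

398·3 = 1194.
1194 = 59·20 + 14, so 1194 mod 20 = 14.
(4 + 14) mod 20 = 18.

18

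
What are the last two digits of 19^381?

Successive squares of 19 mod 100: 19^1≡19, 19^2≡61, 19^4≡21, 19^8≡41, 19^16≡81, 19^32≡61, 19^64≡21, 19^128≡41, 19^256≡81.
381 = 1 + 4 + 8 + 16 + 32 + 64 + 256, so 19^381 ≡ 19·21·41·81·61·21·81 ≡ 19 (mod 100).

19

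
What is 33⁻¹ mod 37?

33·9 = 297 = 8·37 + 1, so 33⁻¹ ≡ 9 (mod 37).

9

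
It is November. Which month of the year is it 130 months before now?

January

Dividing 130 by 12 gives quotient 10 and remainder 10.
November − 10 months → January.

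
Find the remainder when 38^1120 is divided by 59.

5

By repeated squaring mod 59: 38^1≡38, 38^2≡28, 38^4≡17, 38^8≡53, 38^16≡36, 38^32≡57, 38^64≡4, 38^128≡16, 38^256≡20, 38^512≡46, 38^1024≡51.
Since 1120 = 32 + 64 + 1024 in binary, 38^1120 ≡ 57·4·51 ≡ 5 (mod 59).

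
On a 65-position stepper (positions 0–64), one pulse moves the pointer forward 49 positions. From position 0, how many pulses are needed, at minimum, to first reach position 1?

65 = 1·49 + 16
49 = 3·16 + 1
16 = 16·1 + 0
Back-substituting gives 49·4 ≡ 1 (mod 65).

4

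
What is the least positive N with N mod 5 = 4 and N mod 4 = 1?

9

x ≡ 1 (mod 4) gives x ∈ {1, 5, 9}.
The first of these with x mod 5 = 4 is 9.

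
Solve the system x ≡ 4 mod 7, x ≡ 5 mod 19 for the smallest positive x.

81

x ≡ 4 (mod 7) gives x ∈ {4, 11, 18, 25, 32, 39, 46, 53, …}.
The first of these with x mod 19 = 5 is 81.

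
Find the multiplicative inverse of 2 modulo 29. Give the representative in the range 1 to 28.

15

2·15 = 30 = 1·29 + 1, so 2⁻¹ ≡ 15 (mod 29).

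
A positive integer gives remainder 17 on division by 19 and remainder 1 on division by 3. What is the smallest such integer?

x ≡ 1 (mod 3) gives x ∈ {1, 4, 7, 10, 13, 16, 19, 22, …}.
The first of these with x mod 19 = 17 is 55.

55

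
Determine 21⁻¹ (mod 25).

6

21·6 = 126 = 5·25 + 1, so 21⁻¹ ≡ 6 (mod 25).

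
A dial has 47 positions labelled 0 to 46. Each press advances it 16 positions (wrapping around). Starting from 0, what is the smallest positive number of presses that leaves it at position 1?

3

47 = 2·16 + 15
16 = 1·15 + 1
15 = 15·1 + 0
Back-substituting gives 16·3 ≡ 1 (mod 47).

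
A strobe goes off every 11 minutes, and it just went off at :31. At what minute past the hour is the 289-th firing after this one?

289·11 = 3179.
Dividing 3179 by 60 gives quotient 52 and remainder 59.
(31 + 59) mod 60 = 30.

30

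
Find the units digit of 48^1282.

4

The units digit of 48^n cycles with period 4: 8, 4, 2, 6, …
1282 leaves remainder 2 on division by 4, so 48^1282 ends in 4.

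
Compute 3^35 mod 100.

7

Square-and-reduce mod 100: 3^1≡3, 3^2≡9, 3^4≡81, 3^8≡61, 3^16≡21, 3^32≡41.
Since 35 = 1 + 2 + 32 in binary, 3^35 ≡ 3·9·41 ≡ 7 (mod 100).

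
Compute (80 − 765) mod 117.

17

765 − 6·117 = 63, so 765 ≡ 63 (mod 117).
(80 − 63) mod 117 = 17.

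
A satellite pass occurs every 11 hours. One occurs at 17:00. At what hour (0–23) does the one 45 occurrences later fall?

8

45·11 = 495.
495 − 20·24 = 15, so 495 ≡ 15 (mod 24).
(17 + 15) mod 24 = 8.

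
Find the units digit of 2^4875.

The units digit of 2^n cycles with period 4: 2, 4, 8, 6, …
4875 mod 4 = 3, so the last digit matches 2^3 = 8.

8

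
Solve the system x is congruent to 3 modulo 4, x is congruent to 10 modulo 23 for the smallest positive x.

79

x ≡ 3 (mod 4) gives x ∈ {3, 7, 11, 15, 19, 23, 27, 31, …}.
The first of these with x mod 23 = 10 is 79.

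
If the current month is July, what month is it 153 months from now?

April

Dividing 153 by 12 gives quotient 12 and remainder 9.
July + 9 months → April.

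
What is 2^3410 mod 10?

4

Last digits of 2^n: 2, 4, 8, 6 (period 4).
3410 mod 4 = 2, so the last digit matches 2^2 = 4.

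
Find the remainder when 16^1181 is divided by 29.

By repeated squaring mod 29: 16^1≡16, 16^2≡24, 16^4≡25, 16^8≡16, 16^16≡24, 16^32≡25, 16^64≡16, 16^128≡24, 16^256≡25, 16^512≡16, 16^1024≡24.
Since 1181 = 1 + 4 + 8 + 16 + 128 + 1024 in binary, 16^1181 ≡ 16·25·16·24·24·24 ≡ 23 (mod 29).

23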